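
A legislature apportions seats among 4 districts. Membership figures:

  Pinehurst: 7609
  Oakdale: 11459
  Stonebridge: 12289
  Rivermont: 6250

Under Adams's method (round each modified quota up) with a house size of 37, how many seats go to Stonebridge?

12

Standard divisor 37607/37 ≈ 1016.405; standard quotas: Pinehurst 7.486, Oakdale 11.274, Stonebridge 12.091, Rivermont 6.149.
Rounding up gives 8, 12, 13, 7 = 40 seats, so the divisor must be adjusted.
With modified divisor 1060: modified quotas Pinehurst 7.178, Oakdale 10.810, Stonebridge 11.593, Rivermont 5.896.
Rounding up: Pinehurst 8, Oakdale 11, Stonebridge 12, Rivermont 6 (total 37).
Stonebridge receives 12.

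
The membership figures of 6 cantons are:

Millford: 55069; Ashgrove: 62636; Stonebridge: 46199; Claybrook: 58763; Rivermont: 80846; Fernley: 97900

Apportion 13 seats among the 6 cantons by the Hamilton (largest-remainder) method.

Millford 2; Ashgrove 2; Stonebridge 1; Claybrook 2; Rivermont 3; Fernley 3

Total 401413; standard divisor 401413/13 ≈ 30877.923.
Standard quotas: Millford 1.7834, Ashgrove 2.0285, Stonebridge 1.4962, Claybrook 1.9031, Rivermont 2.6182, Fernley 3.1706.
Lower quotas: Millford 1, Ashgrove 2, Stonebridge 1, Claybrook 1, Rivermont 2, Fernley 3 (sum 10, leaving 3 seats).
Remainders in descending order: Claybrook 0.9031, Millford 0.7834, Rivermont 0.6182, Stonebridge 0.4962, Fernley 0.1706, Ashgrove 0.0285.
Largest remainders: Claybrook, Millford, Rivermont receive the extra seats.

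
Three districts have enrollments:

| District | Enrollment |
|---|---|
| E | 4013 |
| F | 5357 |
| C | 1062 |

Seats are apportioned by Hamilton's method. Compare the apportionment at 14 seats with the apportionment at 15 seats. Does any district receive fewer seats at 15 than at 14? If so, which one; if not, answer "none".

C

At 14 seats: E 5, F 7, C 2.
At 15 seats: E 6, F 8, C 1.
C drops from 2 to 1.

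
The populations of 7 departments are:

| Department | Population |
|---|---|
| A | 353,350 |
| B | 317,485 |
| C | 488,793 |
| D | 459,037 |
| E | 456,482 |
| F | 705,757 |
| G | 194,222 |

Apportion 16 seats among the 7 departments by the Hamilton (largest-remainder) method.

A 2, B 2, C 3, D 2, E 2, F 4, G 1

Standard divisor: 2975126 ÷ 16 ≈ 185945.375.
Standard quotas: A 1.9003, B 1.7074, C 2.6287, D 2.4687, E 2.4549, F 3.7955, G 1.0445.
Lower quotas: A 1, B 1, C 2, D 2, E 2, F 3, G 1 (sum 12, leaving 4 seats).
Remainders in descending order: A 0.9003, F 0.7955, B 0.7074, C 0.6287, D 0.4687, E 0.4549, G 0.0445.
Largest remainders: A, F, B, C receive the extra seats.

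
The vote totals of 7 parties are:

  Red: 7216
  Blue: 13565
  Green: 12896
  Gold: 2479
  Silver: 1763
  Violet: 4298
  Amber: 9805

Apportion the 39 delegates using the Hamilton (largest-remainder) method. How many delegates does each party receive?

Red: 6, Blue: 10, Green: 10, Gold: 2, Silver: 1, Violet: 3, Amber: 7

Standard divisor: 52022 ÷ 39 ≈ 1333.897.
Standard quotas: Red 5.4097, Blue 10.1694, Green 9.6679, Gold 1.8585, Silver 1.3217, Violet 3.2221, Amber 7.3506.
Lower quotas: Red 5, Blue 10, Green 9, Gold 1, Silver 1, Violet 3, Amber 7 (sum 36, leaving 3 seats).
Remainders in descending order: Gold 0.8585, Green 0.6679, Red 0.4097, Amber 0.3506, Silver 0.3217, Violet 0.2221, Blue 0.1694.
The surplus seats go to Gold, Green, Red.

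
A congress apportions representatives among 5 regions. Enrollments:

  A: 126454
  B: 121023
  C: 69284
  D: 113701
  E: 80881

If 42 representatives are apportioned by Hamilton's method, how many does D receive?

9

The standard divisor is 511343/42 ≈ 12174.833.
Standard quotas: A 10.3865, B 9.9404, C 5.6908, D 9.3390, E 6.6433.
Lower quotas: A 10, B 9, C 5, D 9, E 6 (sum 39, leaving 3 seats).
Remainders in descending order: B 0.9404, C 0.6908, E 0.6433, A 0.3865, D 0.3390.
The surplus seats go to B, C, E.
D receives 9.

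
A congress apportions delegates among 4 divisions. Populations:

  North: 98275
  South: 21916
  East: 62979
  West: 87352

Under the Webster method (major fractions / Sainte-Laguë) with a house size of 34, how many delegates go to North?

Standard divisor 270522/34 ≈ 7956.529; standard quotas: North 12.351, South 2.754, East 7.915, West 10.979.
Rounding to the nearest integer gives North 12, South 3, East 8, West 11 — total 34, matching the house size, so no adjustment is needed.
North receives 12.

12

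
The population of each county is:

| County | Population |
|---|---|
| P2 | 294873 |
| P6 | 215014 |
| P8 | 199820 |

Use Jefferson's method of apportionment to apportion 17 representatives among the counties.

Standard divisor 709707/17 ≈ 41747.471; standard quotas: P2 7.063, P6 5.150, P8 4.786.
Rounding down gives 7, 5, 4 = 16 seats, so the divisor must be adjusted.
With modified divisor 38400: modified quotas P2 7.679, P6 5.599, P8 5.204.
Rounding down: P2 7, P6 5, P8 5 (total 17).

P2 7; P6 5; P8 5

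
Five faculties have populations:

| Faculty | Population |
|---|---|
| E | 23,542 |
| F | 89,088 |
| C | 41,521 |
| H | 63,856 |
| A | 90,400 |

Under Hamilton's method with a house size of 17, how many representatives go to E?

Total 308407; standard divisor 308407/17 ≈ 18141.588.
Standard quotas: E 1.2977, F 4.9107, C 2.2887, H 3.5199, A 4.9830.
Lower quotas: E 1, F 4, C 2, H 3, A 4 (sum 14, leaving 3 seats).
Remainders in descending order: A 0.9830, F 0.9107, H 0.5199, E 0.2977, C 0.2887.
The surplus seats go to A, F, H.
E receives 1.

1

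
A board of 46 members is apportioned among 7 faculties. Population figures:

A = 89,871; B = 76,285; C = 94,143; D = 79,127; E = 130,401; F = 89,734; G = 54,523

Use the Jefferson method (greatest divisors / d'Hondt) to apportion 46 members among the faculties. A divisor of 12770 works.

A=7, B=5, C=7, D=6, E=10, F=7, G=4

With modified divisor 12770: modified quotas A 7.038, B 5.974, C 7.372, D 6.196, E 10.212, F 7.027, G 4.270.
Rounding down: A 7, B 5, C 7, D 6, E 10, F 7, G 4 (total 46).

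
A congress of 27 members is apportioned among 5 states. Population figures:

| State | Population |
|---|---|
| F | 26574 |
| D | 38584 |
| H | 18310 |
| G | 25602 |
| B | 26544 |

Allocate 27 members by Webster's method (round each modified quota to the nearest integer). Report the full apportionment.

Standard divisor 135614/27 ≈ 5022.741; standard quotas: F 5.291, D 7.682, H 3.645, G 5.097, B 5.285.
Rounding to the nearest integer gives F 5, D 8, H 4, G 5, B 5 — total 27, matching the house size, so no adjustment is needed.

F=5, D=8, H=4, G=5, B=5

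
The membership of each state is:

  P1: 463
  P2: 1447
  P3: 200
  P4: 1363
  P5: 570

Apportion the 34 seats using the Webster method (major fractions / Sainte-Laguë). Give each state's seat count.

Standard divisor 4043/34 ≈ 118.912; standard quotas: P1 3.894, P2 12.169, P3 1.682, P4 11.462, P5 4.793.
Rounding to the nearest integer gives P1 4, P2 12, P3 2, P4 11, P5 5 — total 34, matching the house size, so no adjustment is needed.

P1 4, P2 12, P3 2, P4 11, P5 5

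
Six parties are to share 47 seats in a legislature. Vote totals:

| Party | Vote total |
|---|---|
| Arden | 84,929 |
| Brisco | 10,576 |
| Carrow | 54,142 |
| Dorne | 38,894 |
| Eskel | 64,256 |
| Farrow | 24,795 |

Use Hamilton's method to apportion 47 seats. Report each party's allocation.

Standard divisor: 277592 ÷ 47 ≈ 5906.213.
Standard quotas: Arden 14.3796, Brisco 1.7907, Carrow 9.1670, Dorne 6.5853, Eskel 10.8794, Farrow 4.1981.
Lower quotas: Arden 14, Brisco 1, Carrow 9, Dorne 6, Eskel 10, Farrow 4 (sum 44, leaving 3 seats).
Remainders in descending order: Eskel 0.8794, Brisco 0.7907, Dorne 0.5853, Arden 0.3796, Farrow 0.1981, Carrow 0.1670.
Largest remainders: Eskel, Brisco, Dorne receive the extra seats.

Arden=14, Brisco=2, Carrow=9, Dorne=7, Eskel=11, Farrow=4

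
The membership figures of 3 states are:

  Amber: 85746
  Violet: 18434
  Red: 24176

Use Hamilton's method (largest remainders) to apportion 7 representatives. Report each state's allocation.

The standard divisor is 128356/7 ≈ 18336.571.
Standard quotas: Amber 4.6762, Violet 1.0053, Red 1.3185.
Lower quotas: Amber 4, Violet 1, Red 1 (sum 6, leaving 1 seat).
Remainders in descending order: Amber 0.6762, Red 0.3185, Violet 0.0053.
Largest remainder: Amber receives the extra seat.

Amber: 5; Violet: 1; Red: 1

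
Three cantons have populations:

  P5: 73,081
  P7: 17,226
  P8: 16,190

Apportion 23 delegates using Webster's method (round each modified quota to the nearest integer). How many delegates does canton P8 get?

Standard divisor 106497/23 ≈ 4630.304; standard quotas: P5 15.783, P7 3.720, P8 3.497.
Rounding to the nearest integer gives P5 16, P7 4, P8 3 — total 23, matching the house size, so no adjustment is needed.
P8 receives 3.

3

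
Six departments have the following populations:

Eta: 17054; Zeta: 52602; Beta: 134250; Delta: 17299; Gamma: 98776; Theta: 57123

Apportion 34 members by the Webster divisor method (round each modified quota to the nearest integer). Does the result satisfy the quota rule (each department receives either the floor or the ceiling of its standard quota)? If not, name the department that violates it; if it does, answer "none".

Standard quotas: Eta 1.538, Zeta 4.743, Beta 12.104, Delta 1.560, Gamma 8.906, Theta 5.150.
Webster allocation: Eta 1, Zeta 5, Beta 12, Delta 2, Gamma 9, Theta 5.
Every allocation lies between the lower and upper quota.

none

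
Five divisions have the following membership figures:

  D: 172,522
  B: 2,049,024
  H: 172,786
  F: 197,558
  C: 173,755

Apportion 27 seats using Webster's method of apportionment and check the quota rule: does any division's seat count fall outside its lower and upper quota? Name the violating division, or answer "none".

B

Standard quotas: D 1.684, B 20.004, H 1.687, F 1.929, C 1.696.
Webster allocation: D 2, B 19, H 2, F 2, C 2.
B has quota 20.004 (lower 20, upper 21) but receives 19 — outside the quota interval.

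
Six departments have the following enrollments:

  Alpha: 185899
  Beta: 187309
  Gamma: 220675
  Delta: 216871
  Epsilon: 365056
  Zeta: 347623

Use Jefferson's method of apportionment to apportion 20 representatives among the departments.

Standard divisor 1523433/20 ≈ 76171.65; standard quotas: Alpha 2.441, Beta 2.459, Gamma 2.897, Delta 2.847, Epsilon 4.793, Zeta 4.564.
Rounding down gives 2, 2, 2, 2, 4, 4 = 16 seats, so the divisor must be adjusted.
With modified divisor 66000: modified quotas Alpha 2.817, Beta 2.838, Gamma 3.344, Delta 3.286, Epsilon 5.531, Zeta 5.267.
Rounding down: Alpha 2, Beta 2, Gamma 3, Delta 3, Epsilon 5, Zeta 5 (total 20).

Alpha 2, Beta 2, Gamma 3, Delta 3, Epsilon 5, Zeta 5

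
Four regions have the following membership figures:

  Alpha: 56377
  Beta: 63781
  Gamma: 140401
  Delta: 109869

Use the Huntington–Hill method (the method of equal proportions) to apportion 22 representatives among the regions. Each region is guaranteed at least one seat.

With divisor 16750: modified quotas Alpha 3.366, Beta 3.808, Gamma 8.382, Delta 6.559.
Geometric-mean thresholds: Alpha √(3·4)=3.464, Beta √(3·4)=3.464, Gamma √(8·9)=8.485, Delta √(6·7)=6.481.
Each quota rounded against its threshold gives Alpha 3, Beta 4, Gamma 8, Delta 7 (total 22).

Alpha 3, Beta 4, Gamma 8, Delta 7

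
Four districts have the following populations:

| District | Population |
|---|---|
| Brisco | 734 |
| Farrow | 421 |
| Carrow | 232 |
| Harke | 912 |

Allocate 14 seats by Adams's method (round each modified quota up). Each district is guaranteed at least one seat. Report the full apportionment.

Standard divisor 2299/14 ≈ 164.214; standard quotas: Brisco 4.470, Farrow 2.564, Carrow 1.413, Harke 5.554.
Rounding up gives 5, 3, 2, 6 = 16 seats, so the divisor must be adjusted.
With modified divisor 200: modified quotas Brisco 3.670, Farrow 2.105, Carrow 1.160, Harke 4.560.
Rounding up: Brisco 4, Farrow 3, Carrow 2, Harke 5 (total 14).

Brisco 4, Farrow 3, Carrow 2, Harke 5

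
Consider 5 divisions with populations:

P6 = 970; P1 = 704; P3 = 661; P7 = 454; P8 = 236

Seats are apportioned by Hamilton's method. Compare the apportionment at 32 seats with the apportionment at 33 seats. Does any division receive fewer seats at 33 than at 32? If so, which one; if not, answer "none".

At 32 seats: P6 10, P1 7, P3 7, P7 5, P8 3.
At 33 seats: P6 11, P1 8, P3 7, P7 5, P8 2.
P8 drops from 3 to 2.

P8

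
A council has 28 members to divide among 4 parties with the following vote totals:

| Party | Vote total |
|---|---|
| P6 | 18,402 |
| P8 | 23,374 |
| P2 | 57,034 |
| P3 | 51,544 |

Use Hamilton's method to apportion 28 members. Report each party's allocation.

The standard divisor is 150354/28 ≈ 5369.786.
Standard quotas: P6 3.4270, P8 4.3529, P2 10.6213, P3 9.5989.
Lower quotas: P6 3, P8 4, P2 10, P3 9 (sum 26, leaving 2 seats).
Remainders in descending order: P2 0.6213, P3 0.5989, P6 0.4270, P8 0.3529.
The surplus seats go to P2, P3.

P6 3, P8 4, P2 11, P3 10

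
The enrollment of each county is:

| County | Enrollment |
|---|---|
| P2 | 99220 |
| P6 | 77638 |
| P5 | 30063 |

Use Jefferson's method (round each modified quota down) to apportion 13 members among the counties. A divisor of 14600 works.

P2 6; P6 5; P5 2

With modified divisor 14600: modified quotas P2 6.796, P6 5.318, P5 2.059.
Rounding down: P2 6, P6 5, P5 2 (total 13).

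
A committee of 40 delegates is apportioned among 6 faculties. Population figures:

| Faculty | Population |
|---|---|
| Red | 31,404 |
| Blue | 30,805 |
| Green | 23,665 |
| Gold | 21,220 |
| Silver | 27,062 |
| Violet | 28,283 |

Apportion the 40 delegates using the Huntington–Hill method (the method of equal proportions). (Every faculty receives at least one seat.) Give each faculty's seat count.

Red 8, Blue 7, Green 6, Gold 5, Silver 7, Violet 7

With divisor 4146: modified quotas Red 7.575, Blue 7.430, Green 5.708, Gold 5.118, Silver 6.527, Violet 6.822.
Geometric-mean thresholds: Red √(7·8)=7.483, Blue √(7·8)=7.483, Green √(5·6)=5.477, Gold √(5·6)=5.477, Silver √(6·7)=6.481, Violet √(6·7)=6.481.
Each quota rounded against its threshold gives Red 8, Blue 7, Green 6, Gold 5, Silver 7, Violet 7 (total 40).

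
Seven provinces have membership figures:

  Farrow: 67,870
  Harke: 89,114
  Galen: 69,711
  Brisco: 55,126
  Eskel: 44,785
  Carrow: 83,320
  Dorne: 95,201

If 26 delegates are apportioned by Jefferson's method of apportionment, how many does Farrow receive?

Standard divisor 505127/26 ≈ 19427.962; standard quotas: Farrow 3.493, Harke 4.587, Galen 3.588, Brisco 2.837, Eskel 2.305, Carrow 4.289, Dorne 4.900.
Rounding down gives 3, 4, 3, 2, 2, 4, 4 = 22 seats, so the divisor must be adjusted.
With modified divisor 17200: modified quotas Farrow 3.946, Harke 5.181, Galen 4.053, Brisco 3.205, Eskel 2.604, Carrow 4.844, Dorne 5.535.
Rounding down: Farrow 3, Harke 5, Galen 4, Brisco 3, Eskel 2, Carrow 4, Dorne 5 (total 26).
Farrow receives 3.

3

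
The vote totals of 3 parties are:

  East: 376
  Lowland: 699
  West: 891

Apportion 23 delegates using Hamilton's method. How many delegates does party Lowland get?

8

Standard divisor: 1966 ÷ 23 ≈ 85.478.
Standard quotas: East 4.399, Lowland 8.178, West 10.424.
Lower quotas: East 4, Lowland 8, West 10 (sum 22, leaving 1 seat).
Remainders in descending order: West 0.424, East 0.399, Lowland 0.178.
The surplus seat goes to West.
Lowland receives 8.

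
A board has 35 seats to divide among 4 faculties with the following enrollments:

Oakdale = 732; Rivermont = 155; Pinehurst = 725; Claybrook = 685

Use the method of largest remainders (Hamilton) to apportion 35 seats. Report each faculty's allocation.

Oakdale 11, Rivermont 2, Pinehurst 11, Claybrook 11

Standard divisor: 2297 ÷ 35 ≈ 65.629.
Standard quotas: Oakdale 11.154, Rivermont 2.362, Pinehurst 11.047, Claybrook 10.438.
Lower quotas: Oakdale 11, Rivermont 2, Pinehurst 11, Claybrook 10 (sum 34, leaving 1 seat).
Remainders in descending order: Claybrook 0.438, Rivermont 0.362, Oakdale 0.154, Pinehurst 0.047.
Largest remainder: Claybrook receives the extra seat.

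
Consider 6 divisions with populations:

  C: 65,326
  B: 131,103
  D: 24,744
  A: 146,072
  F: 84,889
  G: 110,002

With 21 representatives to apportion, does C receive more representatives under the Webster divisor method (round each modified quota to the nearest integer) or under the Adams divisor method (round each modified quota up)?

Webster: C 2, B 5, D 1, A 6, F 3, G 4.
Adams: C 3, B 5, D 1, A 5, F 3, G 4.
C gets 2 under Webster and 3 under Adams.

Adams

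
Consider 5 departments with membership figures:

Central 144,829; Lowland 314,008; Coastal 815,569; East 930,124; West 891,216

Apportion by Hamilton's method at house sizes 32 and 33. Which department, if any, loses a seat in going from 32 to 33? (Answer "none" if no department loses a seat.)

none

At 32 seats: Central 2, Lowland 3, Coastal 8, East 10, West 9.
At 33 seats: Central 2, Lowland 3, Coastal 9, East 10, West 9.
No department's allocation decreased.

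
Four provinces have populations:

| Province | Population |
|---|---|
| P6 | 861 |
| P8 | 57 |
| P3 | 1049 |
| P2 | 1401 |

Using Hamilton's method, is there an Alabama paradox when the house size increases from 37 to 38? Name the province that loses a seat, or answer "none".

At 37 seats: P6 9, P8 1, P3 12, P2 15.
At 38 seats: P6 10, P8 0, P3 12, P2 16.
P8 drops from 1 to 0.

P8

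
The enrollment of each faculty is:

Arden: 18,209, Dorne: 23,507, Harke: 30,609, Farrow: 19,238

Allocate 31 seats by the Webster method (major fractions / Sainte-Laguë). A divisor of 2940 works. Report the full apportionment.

With modified divisor 2940: modified quotas Arden 6.194, Dorne 7.996, Harke 10.411, Farrow 6.544.
Rounding to the nearest integer: Arden 6, Dorne 8, Harke 10, Farrow 7 (total 31).

Arden=6; Dorne=8; Harke=10; Farrow=7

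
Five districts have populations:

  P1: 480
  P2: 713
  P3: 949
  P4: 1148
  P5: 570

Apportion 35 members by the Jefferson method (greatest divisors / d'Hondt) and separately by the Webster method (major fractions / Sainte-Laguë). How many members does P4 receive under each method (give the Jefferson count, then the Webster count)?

11 and 10

Jefferson: P1 4, P2 6, P3 9, P4 11, P5 5.
Webster: P1 4, P2 7, P3 9, P4 10, P5 5.
P4 gets 11 under Jefferson and 10 under Webster.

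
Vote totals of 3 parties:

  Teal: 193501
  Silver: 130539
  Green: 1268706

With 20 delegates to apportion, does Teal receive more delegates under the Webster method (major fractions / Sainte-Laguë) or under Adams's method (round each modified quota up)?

Adams

Webster: Teal 2, Silver 2, Green 16.
Adams: Teal 3, Silver 2, Green 15.
Teal gets 2 under Webster and 3 under Adams.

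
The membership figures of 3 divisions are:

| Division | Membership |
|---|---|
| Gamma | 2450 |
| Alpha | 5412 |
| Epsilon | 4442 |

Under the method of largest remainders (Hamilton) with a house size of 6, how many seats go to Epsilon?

Total 12304; standard divisor 12304/6 ≈ 2050.667.
Standard quotas: Gamma 1.1947, Alpha 2.6391, Epsilon 2.1661.
Lower quotas: Gamma 1, Alpha 2, Epsilon 2 (sum 5, leaving 1 seat).
Remainders in descending order: Alpha 0.6391, Gamma 0.1947, Epsilon 0.1661.
Largest remainder: Alpha receives the extra seat.
Epsilon receives 2.

2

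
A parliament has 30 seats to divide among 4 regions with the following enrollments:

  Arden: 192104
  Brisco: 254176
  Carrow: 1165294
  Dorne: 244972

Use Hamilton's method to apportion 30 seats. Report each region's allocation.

Standard divisor: 1856546 ÷ 30 ≈ 61884.867.
Standard quotas: Arden 3.1042, Brisco 4.1072, Carrow 18.8300, Dorne 3.9585.
Lower quotas: Arden 3, Brisco 4, Carrow 18, Dorne 3 (sum 28, leaving 2 seats).
Remainders in descending order: Dorne 0.9585, Carrow 0.8300, Brisco 0.1072, Arden 0.1042.
The surplus seats go to Dorne, Carrow.

Arden 3; Brisco 4; Carrow 19; Dorne 4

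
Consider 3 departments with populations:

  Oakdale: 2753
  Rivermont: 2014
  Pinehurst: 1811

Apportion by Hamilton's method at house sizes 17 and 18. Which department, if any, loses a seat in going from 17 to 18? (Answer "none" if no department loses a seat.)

none

At 17 seats: Oakdale 7, Rivermont 5, Pinehurst 5.
At 18 seats: Oakdale 8, Rivermont 5, Pinehurst 5.
No department's allocation decreased.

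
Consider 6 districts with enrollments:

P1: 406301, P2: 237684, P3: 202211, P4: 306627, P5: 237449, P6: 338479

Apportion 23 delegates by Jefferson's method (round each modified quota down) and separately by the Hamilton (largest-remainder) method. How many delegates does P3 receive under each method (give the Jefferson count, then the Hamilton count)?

Jefferson: P1 6, P2 3, P3 2, P4 4, P5 3, P6 5.
Hamilton: P1 5, P2 3, P3 3, P4 4, P5 3, P6 5.
P3 gets 2 under Jefferson and 3 under Hamilton.

2 and 3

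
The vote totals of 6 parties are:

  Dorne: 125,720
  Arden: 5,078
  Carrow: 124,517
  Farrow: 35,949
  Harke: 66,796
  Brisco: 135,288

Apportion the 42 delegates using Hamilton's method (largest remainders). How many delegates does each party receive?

Dorne 11; Arden 0; Carrow 11; Farrow 3; Harke 6; Brisco 11

The standard divisor is 493348/42 ≈ 11746.381.
Standard quotas: Dorne 10.7029, Arden 0.4323, Carrow 10.6005, Farrow 3.0604, Harke 5.6865, Brisco 11.5174.
Lower quotas: Dorne 10, Arden 0, Carrow 10, Farrow 3, Harke 5, Brisco 11 (sum 39, leaving 3 seats).
Remainders in descending order: Dorne 0.7029, Harke 0.6865, Carrow 0.6005, Brisco 0.5174, Arden 0.4323, Farrow 0.0604.
The surplus seats go to Dorne, Harke, Carrow.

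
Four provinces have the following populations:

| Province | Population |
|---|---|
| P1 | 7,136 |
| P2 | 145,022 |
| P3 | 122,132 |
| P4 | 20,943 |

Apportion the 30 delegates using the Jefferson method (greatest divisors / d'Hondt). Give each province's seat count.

Standard divisor 295233/30 ≈ 9841.1; standard quotas: P1 0.725, P2 14.736, P3 12.410, P4 2.128.
Rounding down gives 0, 14, 12, 2 = 28 seats, so the divisor must be adjusted.
With modified divisor 9200: modified quotas P1 0.776, P2 15.763, P3 13.275, P4 2.276.
Rounding down: P1 0, P2 15, P3 13, P4 2 (total 30).

P1: 0; P2: 15; P3: 13; P4: 2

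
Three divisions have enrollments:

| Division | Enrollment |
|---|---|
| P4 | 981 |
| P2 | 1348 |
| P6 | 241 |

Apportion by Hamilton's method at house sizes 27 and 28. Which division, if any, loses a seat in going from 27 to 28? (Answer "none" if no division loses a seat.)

At 27 seats: P4 10, P2 14, P6 3.
At 28 seats: P4 11, P2 15, P6 2.
P6 drops from 3 to 2.

P6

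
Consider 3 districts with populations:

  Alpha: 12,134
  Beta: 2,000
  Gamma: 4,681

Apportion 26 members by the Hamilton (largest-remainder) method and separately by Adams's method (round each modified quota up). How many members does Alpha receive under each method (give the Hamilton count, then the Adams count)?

17 and 16

Hamilton: Alpha 17, Beta 3, Gamma 6.
Adams: Alpha 16, Beta 3, Gamma 7.
Alpha gets 17 under Hamilton and 16 under Adams.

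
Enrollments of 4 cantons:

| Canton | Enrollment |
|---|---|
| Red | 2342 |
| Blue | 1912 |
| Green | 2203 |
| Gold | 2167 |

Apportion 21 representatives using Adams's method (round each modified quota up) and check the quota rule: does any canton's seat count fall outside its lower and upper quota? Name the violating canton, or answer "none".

none

Standard quotas: Red 5.703, Blue 4.656, Green 5.364, Gold 5.277.
Adams allocation: Red 6, Blue 5, Green 5, Gold 5.
Every allocation lies between the lower and upper quota.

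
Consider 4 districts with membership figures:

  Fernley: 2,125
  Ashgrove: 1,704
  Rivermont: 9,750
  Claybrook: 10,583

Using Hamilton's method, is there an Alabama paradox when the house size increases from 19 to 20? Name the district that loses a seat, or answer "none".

none

At 19 seats: Fernley 2, Ashgrove 1, Rivermont 8, Claybrook 8.
At 20 seats: Fernley 2, Ashgrove 1, Rivermont 8, Claybrook 9.
No district's allocation decreased.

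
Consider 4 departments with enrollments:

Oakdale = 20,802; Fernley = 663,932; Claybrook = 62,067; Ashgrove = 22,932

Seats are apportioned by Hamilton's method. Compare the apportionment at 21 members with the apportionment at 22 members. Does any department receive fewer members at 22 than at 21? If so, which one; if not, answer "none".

At 21 seats: Oakdale 0, Fernley 18, Claybrook 2, Ashgrove 1.
At 22 seats: Oakdale 0, Fernley 19, Claybrook 2, Ashgrove 1.
No department's allocation decreased.

none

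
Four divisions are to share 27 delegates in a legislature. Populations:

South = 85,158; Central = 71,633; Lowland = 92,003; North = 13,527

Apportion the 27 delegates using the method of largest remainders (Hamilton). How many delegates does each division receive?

South: 9; Central: 7; Lowland: 10; North: 1

Total 262321; standard divisor 262321/27 ≈ 9715.593.
Standard quotas: South 8.7651, Central 7.3730, Lowland 9.4696, North 1.3923.
Lower quotas: South 8, Central 7, Lowland 9, North 1 (sum 25, leaving 2 seats).
Remainders in descending order: South 0.7651, Lowland 0.4696, North 0.3923, Central 0.3730.
Largest remainders: South, Lowland receive the extra seats.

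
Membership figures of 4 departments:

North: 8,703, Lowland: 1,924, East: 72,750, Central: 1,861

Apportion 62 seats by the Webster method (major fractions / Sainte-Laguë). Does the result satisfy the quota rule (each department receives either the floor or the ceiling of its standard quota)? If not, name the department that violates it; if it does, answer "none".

East

Standard quotas: North 6.330, Lowland 1.399, East 52.917, Central 1.354.
Webster allocation: North 6, Lowland 1, East 54, Central 1.
East has quota 52.917 (lower 52, upper 53) but receives 54 — outside the quota interval.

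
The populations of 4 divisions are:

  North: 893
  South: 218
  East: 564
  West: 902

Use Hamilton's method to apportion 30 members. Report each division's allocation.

The standard divisor is 2577/30 ≈ 85.9.
Standard quotas: North 10.396, South 2.538, East 6.566, West 10.501.
Lower quotas: North 10, South 2, East 6, West 10 (sum 28, leaving 2 seats).
Remainders in descending order: East 0.566, South 0.538, West 0.501, North 0.396.
The surplus seats go to East, South.

North: 10; South: 3; East: 7; West: 10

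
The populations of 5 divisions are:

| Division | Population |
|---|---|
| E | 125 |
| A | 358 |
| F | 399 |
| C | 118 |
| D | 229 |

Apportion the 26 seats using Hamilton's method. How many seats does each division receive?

E 3, A 8, F 8, C 2, D 5

Standard divisor: 1229 ÷ 26 ≈ 47.269.
Standard quotas: E 2.644, A 7.574, F 8.441, C 2.496, D 4.845.
Lower quotas: E 2, A 7, F 8, C 2, D 4 (sum 23, leaving 3 seats).
Remainders in descending order: D 0.845, E 0.644, A 0.574, C 0.496, F 0.441.
The surplus seats go to D, E, A.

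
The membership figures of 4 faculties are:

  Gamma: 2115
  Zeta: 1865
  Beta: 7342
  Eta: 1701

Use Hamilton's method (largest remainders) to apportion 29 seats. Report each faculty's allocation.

Standard divisor: 13023 ÷ 29 ≈ 449.069.
Standard quotas: Gamma 4.7097, Zeta 4.1530, Beta 16.3494, Eta 3.7878.
Lower quotas: Gamma 4, Zeta 4, Beta 16, Eta 3 (sum 27, leaving 2 seats).
Remainders in descending order: Eta 0.7878, Gamma 0.7097, Beta 0.3494, Zeta 0.1530.
The surplus seats go to Eta, Gamma.

Gamma: 5; Zeta: 4; Beta: 16; Eta: 4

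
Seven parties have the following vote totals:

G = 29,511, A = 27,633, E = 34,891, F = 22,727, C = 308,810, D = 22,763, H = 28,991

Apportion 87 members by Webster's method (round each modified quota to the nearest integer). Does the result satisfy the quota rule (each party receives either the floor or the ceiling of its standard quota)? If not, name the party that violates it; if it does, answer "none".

C

Standard quotas: G 5.401, A 5.058, E 6.386, F 4.160, C 56.522, D 4.166, H 5.306.
Webster allocation: G 5, A 5, E 6, F 4, C 58, D 4, H 5.
C has quota 56.522 (lower 56, upper 57) but receives 58 — outside the quota interval.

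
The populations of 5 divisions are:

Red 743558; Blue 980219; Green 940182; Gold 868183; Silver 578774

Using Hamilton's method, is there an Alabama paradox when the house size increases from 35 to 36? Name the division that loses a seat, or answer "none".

At 35 seats: Red 6, Blue 8, Green 8, Gold 8, Silver 5.
At 36 seats: Red 6, Blue 9, Green 8, Gold 8, Silver 5.
No division's allocation decreased.

none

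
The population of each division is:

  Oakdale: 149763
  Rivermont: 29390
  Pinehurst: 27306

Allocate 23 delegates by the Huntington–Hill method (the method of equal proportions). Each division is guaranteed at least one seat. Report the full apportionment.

Oakdale=17, Rivermont=3, Pinehurst=3

With divisor 8821: modified quotas Oakdale 16.978, Rivermont 3.332, Pinehurst 3.096.
Geometric-mean thresholds: Oakdale √(16·17)=16.492, Rivermont √(3·4)=3.464, Pinehurst √(3·4)=3.464.
Each quota rounded against its threshold gives Oakdale 17, Rivermont 3, Pinehurst 3 (total 23).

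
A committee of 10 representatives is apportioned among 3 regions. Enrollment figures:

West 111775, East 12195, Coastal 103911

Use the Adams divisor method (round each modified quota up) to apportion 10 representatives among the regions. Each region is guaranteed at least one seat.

Standard divisor 227881/10 ≈ 22788.1; standard quotas: West 4.905, East 0.535, Coastal 4.560.
Rounding up gives 5, 1, 5 = 11 seats, so the divisor must be adjusted.
With modified divisor 27000: modified quotas West 4.140, East 0.452, Coastal 3.849.
Rounding up: West 5, East 1, Coastal 4 (total 10).

West=5, East=1, Coastal=4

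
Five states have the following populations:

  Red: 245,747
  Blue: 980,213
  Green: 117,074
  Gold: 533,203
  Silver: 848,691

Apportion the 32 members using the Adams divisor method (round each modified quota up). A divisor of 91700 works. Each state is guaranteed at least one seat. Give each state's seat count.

Red: 3; Blue: 11; Green: 2; Gold: 6; Silver: 10

With modified divisor 91700: modified quotas Red 2.680, Blue 10.689, Green 1.277, Gold 5.815, Silver 9.255.
Rounding up: Red 3, Blue 11, Green 2, Gold 6, Silver 10 (total 32).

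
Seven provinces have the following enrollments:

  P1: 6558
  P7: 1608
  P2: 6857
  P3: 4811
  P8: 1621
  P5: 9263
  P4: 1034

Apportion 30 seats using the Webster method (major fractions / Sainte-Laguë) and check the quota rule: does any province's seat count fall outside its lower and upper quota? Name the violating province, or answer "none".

Standard quotas: P1 6.196, P7 1.519, P2 6.479, P3 4.546, P8 1.532, P5 8.752, P4 0.977.
Webster allocation: P1 6, P7 2, P2 6, P3 4, P8 2, P5 9, P4 1.
Every allocation lies between the lower and upper quota.

none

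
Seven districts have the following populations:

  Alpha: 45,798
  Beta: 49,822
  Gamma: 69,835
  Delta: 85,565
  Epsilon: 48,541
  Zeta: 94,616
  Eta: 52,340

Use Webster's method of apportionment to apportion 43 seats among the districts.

Standard divisor 446517/43 ≈ 10384.116; standard quotas: Alpha 4.410, Beta 4.798, Gamma 6.725, Delta 8.240, Epsilon 4.675, Zeta 9.112, Eta 5.040.
Rounding to the nearest integer gives Alpha 4, Beta 5, Gamma 7, Delta 8, Epsilon 5, Zeta 9, Eta 5 — total 43, matching the house size, so no adjustment is needed.

Alpha=4, Beta=5, Gamma=7, Delta=8, Epsilon=5, Zeta=9, Eta=5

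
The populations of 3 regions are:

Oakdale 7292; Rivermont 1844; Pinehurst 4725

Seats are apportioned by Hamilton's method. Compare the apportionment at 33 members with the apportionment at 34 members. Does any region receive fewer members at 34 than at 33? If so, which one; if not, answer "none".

At 33 seats: Oakdale 17, Rivermont 5, Pinehurst 11.
At 34 seats: Oakdale 18, Rivermont 4, Pinehurst 12.
Rivermont drops from 5 to 4.

Rivermont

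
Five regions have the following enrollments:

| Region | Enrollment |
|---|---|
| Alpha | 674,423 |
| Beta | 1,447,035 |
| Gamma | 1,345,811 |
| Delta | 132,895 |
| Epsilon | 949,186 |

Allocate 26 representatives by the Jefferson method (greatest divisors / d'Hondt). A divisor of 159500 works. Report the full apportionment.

With modified divisor 159500: modified quotas Alpha 4.228, Beta 9.072, Gamma 8.438, Delta 0.833, Epsilon 5.951.
Rounding down: Alpha 4, Beta 9, Gamma 8, Delta 0, Epsilon 5 (total 26).

Alpha=4, Beta=9, Gamma=8, Delta=0, Epsilon=5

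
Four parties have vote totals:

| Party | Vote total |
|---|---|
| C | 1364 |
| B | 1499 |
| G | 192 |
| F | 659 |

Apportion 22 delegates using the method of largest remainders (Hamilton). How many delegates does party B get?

Total 3714; standard divisor 3714/22 ≈ 168.818.
Standard quotas: C 8.080, B 8.879, G 1.137, F 3.904.
Lower quotas: C 8, B 8, G 1, F 3 (sum 20, leaving 2 seats).
Remainders in descending order: F 0.904, B 0.879, G 0.137, C 0.080.
The surplus seats go to F, B.
B receives 9.

9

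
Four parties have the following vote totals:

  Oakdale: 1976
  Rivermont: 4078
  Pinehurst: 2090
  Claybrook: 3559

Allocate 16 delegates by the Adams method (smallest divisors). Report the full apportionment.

Oakdale 3, Rivermont 5, Pinehurst 3, Claybrook 5

Standard divisor 11703/16 ≈ 731.438; standard quotas: Oakdale 2.702, Rivermont 5.575, Pinehurst 2.857, Claybrook 4.866.
Rounding up gives 3, 6, 3, 5 = 17 seats, so the divisor must be adjusted.
With modified divisor 850: modified quotas Oakdale 2.325, Rivermont 4.798, Pinehurst 2.459, Claybrook 4.187.
Rounding up: Oakdale 3, Rivermont 5, Pinehurst 3, Claybrook 5 (total 16).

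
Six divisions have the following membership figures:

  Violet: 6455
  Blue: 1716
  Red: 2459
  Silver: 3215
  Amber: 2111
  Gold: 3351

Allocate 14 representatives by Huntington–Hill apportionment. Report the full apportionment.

With divisor 1406: modified quotas Violet 4.591, Blue 1.220, Red 1.749, Silver 2.287, Amber 1.501, Gold 2.383.
Geometric-mean thresholds: Violet √(4·5)=4.472, Blue √(1·2)=1.414, Red √(1·2)=1.414, Silver √(2·3)=2.449, Amber √(1·2)=1.414, Gold √(2·3)=2.449.
Each quota rounded against its threshold gives Violet 5, Blue 1, Red 2, Silver 2, Amber 2, Gold 2 (total 14).

Violet: 5, Blue: 1, Red: 2, Silver: 2, Amber: 2, Gold: 2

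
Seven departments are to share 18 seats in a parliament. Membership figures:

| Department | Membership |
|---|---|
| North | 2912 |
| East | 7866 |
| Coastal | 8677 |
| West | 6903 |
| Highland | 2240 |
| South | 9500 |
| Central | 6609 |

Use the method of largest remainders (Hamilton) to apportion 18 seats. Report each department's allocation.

North 1, East 3, Coastal 3, West 3, Highland 1, South 4, Central 3

Total 44707; standard divisor 44707/18 ≈ 2483.722.
Standard quotas: North 1.1724, East 3.1670, Coastal 3.4935, West 2.7793, Highland 0.9019, South 3.8249, Central 2.6609.
Lower quotas: North 1, East 3, Coastal 3, West 2, Highland 0, South 3, Central 2 (sum 14, leaving 4 seats).
Remainders in descending order: Highland 0.9019, South 0.8249, West 0.7793, Central 0.6609, Coastal 0.4935, North 0.1724, East 0.1670.
Largest remainders: Highland, South, West, Central receive the extra seats.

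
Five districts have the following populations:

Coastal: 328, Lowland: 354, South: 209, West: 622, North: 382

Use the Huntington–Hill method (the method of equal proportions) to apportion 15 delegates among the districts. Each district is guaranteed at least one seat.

With divisor 136: modified quotas Coastal 2.412, Lowland 2.603, South 1.537, West 4.574, North 2.809.
Geometric-mean thresholds: Coastal √(2·3)=2.449, Lowland √(2·3)=2.449, South √(1·2)=1.414, West √(4·5)=4.472, North √(2·3)=2.449.
Each quota rounded against its threshold gives Coastal 2, Lowland 3, South 2, West 5, North 3 (total 15).

Coastal: 2, Lowland: 3, South: 2, West: 5, North: 3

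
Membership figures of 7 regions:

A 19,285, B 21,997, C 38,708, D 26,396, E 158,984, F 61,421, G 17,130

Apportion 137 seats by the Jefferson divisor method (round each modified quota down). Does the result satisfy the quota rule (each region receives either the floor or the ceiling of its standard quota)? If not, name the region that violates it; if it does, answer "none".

E

Standard quotas: A 7.682, B 8.762, C 15.419, D 10.515, E 63.331, F 24.467, G 6.824.
Jefferson allocation: A 7, B 8, C 15, D 10, E 65, F 25, G 7.
E has quota 63.331 (lower 63, upper 64) but receives 65 — outside the quota interval.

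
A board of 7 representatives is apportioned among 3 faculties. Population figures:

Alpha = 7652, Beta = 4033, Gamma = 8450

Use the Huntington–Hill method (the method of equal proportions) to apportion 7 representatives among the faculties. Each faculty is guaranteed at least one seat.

With divisor 2988: modified quotas Alpha 2.561, Beta 1.350, Gamma 2.828.
Geometric-mean thresholds: Alpha √(2·3)=2.449, Beta √(1·2)=1.414, Gamma √(2·3)=2.449.
Each quota rounded against its threshold gives Alpha 3, Beta 1, Gamma 3 (total 7).

Alpha 3; Beta 1; Gamma 3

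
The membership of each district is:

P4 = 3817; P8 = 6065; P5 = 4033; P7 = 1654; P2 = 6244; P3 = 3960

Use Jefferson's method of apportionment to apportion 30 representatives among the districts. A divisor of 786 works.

With modified divisor 786: modified quotas P4 4.856, P8 7.716, P5 5.131, P7 2.104, P2 7.944, P3 5.038.
Rounding down: P4 4, P8 7, P5 5, P7 2, P2 7, P3 5 (total 30).

P4 4, P8 7, P5 5, P7 2, P2 7, P3 5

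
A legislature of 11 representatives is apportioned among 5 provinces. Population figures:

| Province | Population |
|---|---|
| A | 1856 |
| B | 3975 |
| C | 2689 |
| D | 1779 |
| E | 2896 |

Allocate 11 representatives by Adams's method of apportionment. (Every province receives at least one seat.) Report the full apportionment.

Standard divisor 13195/11 ≈ 1199.545; standard quotas: A 1.547, B 3.314, C 2.242, D 1.483, E 2.414.
Rounding up gives 2, 4, 3, 2, 3 = 14 seats, so the divisor must be adjusted.
With modified divisor 1600: modified quotas A 1.160, B 2.484, C 1.681, D 1.112, E 1.810.
Rounding up: A 2, B 3, C 2, D 2, E 2 (total 11).

A=2, B=3, C=2, D=2, E=2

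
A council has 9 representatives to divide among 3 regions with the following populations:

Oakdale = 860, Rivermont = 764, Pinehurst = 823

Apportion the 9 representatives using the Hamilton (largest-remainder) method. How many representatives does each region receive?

Oakdale 3, Rivermont 3, Pinehurst 3

The standard divisor is 2447/9 ≈ 271.889.
Standard quotas: Oakdale 3.163, Rivermont 2.810, Pinehurst 3.027.
Lower quotas: Oakdale 3, Rivermont 2, Pinehurst 3 (sum 8, leaving 1 seat).
Remainders in descending order: Rivermont 0.810, Oakdale 0.163, Pinehurst 0.027.
Largest remainder: Rivermont receives the extra seat.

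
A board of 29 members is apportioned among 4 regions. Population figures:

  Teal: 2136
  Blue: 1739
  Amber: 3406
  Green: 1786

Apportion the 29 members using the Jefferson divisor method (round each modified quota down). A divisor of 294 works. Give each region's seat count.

Teal: 7; Blue: 5; Amber: 11; Green: 6

With modified divisor 294: modified quotas Teal 7.265, Blue 5.915, Amber 11.585, Green 6.075.
Rounding down: Teal 7, Blue 5, Amber 11, Green 6 (total 29).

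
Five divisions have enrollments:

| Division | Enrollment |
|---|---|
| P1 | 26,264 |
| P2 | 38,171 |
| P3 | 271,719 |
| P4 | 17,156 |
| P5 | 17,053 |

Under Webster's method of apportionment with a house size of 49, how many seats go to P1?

Standard divisor 370363/49 ≈ 7558.429; standard quotas: P1 3.475, P2 5.050, P3 35.949, P4 2.270, P5 2.256.
Rounding to the nearest integer gives 3, 5, 36, 2, 2 = 48 seats, so the divisor must be adjusted.
With modified divisor 7456.28: modified quotas P1 3.522, P2 5.119, P3 36.442, P4 2.301, P5 2.287.
Rounding to the nearest integer: P1 4, P2 5, P3 36, P4 2, P5 2 (total 49).
P1 receives 4.

4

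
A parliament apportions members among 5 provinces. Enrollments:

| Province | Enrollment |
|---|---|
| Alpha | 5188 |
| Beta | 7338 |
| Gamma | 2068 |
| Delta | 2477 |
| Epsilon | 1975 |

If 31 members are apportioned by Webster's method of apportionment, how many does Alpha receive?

9

Standard divisor 19046/31 ≈ 614.387; standard quotas: Alpha 8.444, Beta 11.944, Gamma 3.366, Delta 4.032, Epsilon 3.215.
Rounding to the nearest integer gives 8, 12, 3, 4, 3 = 30 seats, so the divisor must be adjusted.
With modified divisor 600: modified quotas Alpha 8.647, Beta 12.230, Gamma 3.447, Delta 4.128, Epsilon 3.292.
Rounding to the nearest integer: Alpha 9, Beta 12, Gamma 3, Delta 4, Epsilon 3 (total 31).
Alpha receives 9.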